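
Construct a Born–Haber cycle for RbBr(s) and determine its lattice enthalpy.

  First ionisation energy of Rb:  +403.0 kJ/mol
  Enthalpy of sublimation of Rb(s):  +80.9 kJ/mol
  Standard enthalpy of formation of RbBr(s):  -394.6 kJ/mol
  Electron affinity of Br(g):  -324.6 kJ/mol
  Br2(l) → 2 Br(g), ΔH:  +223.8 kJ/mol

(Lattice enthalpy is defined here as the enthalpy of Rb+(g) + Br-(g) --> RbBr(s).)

ΔHf° = 1·ΔHsub + 1·(ΣIE) + 1/2·D(Br2) + 1·EA + U
-394.6 = 1·(+80.9) + 1·(+403.0) + 1/2·(+223.8) + 1·(-324.6) + U
U = -394.6 − (+271.2) = -665.8 kJ/mol

U = -665.8 kJ/mol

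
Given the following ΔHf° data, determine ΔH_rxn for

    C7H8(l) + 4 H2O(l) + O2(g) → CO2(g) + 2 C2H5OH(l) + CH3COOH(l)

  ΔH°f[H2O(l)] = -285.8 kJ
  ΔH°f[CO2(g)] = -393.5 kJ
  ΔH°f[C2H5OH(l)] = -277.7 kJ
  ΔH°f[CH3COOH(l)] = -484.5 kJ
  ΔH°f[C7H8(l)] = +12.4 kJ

ΔH_rxn = -302.6 kJ

ΔH°rxn = Σ nΔHf°(products) − Σ nΔHf°(reactants).
Products: 1·(-393.5) + 2·(-277.7) + 1·(-484.5) = -1433.4
Reactants: 1·(+12.4) + 4·(-285.8) + 1·(+0.0) = -1130.8
ΔH_rxn = (-1433.4) − (-1130.8) = -302.6 kJ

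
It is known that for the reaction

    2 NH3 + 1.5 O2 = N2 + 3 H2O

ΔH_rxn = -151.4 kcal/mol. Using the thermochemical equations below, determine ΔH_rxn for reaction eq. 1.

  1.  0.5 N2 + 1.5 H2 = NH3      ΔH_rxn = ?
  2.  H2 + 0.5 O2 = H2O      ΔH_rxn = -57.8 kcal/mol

eq. 1 reversed and × 2: contributes −2·x
eq. 2 × 3: (3)·(-57.8) = -173.4 kcal/mol
-151.4 = (-173.4) − 2·x
x = (-151.4 − (-173.4)) / (-2) = -11.0 kcal/mol

ΔH_rxn = -11.0 kcal/mol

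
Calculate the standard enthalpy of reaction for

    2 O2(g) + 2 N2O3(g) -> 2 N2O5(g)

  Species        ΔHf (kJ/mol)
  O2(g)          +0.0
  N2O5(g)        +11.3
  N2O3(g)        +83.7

Products: 2·(+11.3) = +22.6
Reactants: 2·(+0.0) + 2·(+83.7) = +167.4
ΔH° = (+22.6) − (+167.4) = -144.8 kJ/mol

ΔH° = -144.8 kJ/mol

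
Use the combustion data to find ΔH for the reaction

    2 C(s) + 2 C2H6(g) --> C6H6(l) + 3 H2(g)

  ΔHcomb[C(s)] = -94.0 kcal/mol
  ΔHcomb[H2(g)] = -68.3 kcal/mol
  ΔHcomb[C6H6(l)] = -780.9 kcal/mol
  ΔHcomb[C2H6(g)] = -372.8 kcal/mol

ΔH = 52.2 kcal/mol

With combustion enthalpies, reactants minus products:
= [2·(-94.0) + 2·(-372.8)] − [1·(-780.9) + 3·(-68.3)]
= 52.2 kcal/mol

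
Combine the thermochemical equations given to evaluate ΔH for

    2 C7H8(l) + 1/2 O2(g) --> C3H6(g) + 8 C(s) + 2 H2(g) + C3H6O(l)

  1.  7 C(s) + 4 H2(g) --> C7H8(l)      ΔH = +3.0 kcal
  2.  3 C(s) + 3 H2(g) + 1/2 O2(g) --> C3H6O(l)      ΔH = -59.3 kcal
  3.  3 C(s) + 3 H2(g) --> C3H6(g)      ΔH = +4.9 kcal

eq. 1 reversed and × 2 (reverse to put C7H8(l) on the reactant side; ×2 to match 2 C7H8(l) in the target): (-2)·(+3.0) = -6.0 kcal
eq. 2 as written (C3H6O(l) already on the product side): -59.3 kcal
eq. 3 as written (C3H6(g) already on the product side): +4.9 kcal
ΔH = (-6.0) + (-59.3) + (+4.9) = -60.4 kcal

ΔH = -60.4 kcal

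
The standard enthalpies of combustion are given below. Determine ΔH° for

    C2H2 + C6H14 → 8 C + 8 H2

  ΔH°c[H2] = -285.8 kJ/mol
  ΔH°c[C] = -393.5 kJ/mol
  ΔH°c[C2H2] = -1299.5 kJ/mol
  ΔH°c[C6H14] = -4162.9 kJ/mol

ΔH° = -28.0 kJ/mol

With combustion enthalpies, reactants minus products:
= [1·(-1299.5) + 1·(-4162.9)] − [8·(-393.5) + 8·(-285.8)]
= -28.0 kJ/mol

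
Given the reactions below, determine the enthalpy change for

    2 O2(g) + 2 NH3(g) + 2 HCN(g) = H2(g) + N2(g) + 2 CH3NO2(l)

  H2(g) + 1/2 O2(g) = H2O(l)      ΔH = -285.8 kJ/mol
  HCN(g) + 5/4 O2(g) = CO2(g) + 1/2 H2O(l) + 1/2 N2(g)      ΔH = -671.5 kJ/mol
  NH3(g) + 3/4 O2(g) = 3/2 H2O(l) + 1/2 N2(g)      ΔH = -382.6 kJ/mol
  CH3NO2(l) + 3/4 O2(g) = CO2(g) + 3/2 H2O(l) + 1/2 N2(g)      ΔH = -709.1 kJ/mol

ΔH = -404.2 kJ/mol

equation 1 reversed (reverse to put H2(g) on the product side): +285.8 kJ/mol
equation 2 × 2 (scale by 2 for the 2 HCN(g)): (2)·(-671.5) = -1343.0 kJ/mol
equation 3 × 2 (scale by 2 for the 2 NH3(g)): (2)·(-382.6) = -765.2 kJ/mol
equation 4 reversed and × 2 (CH3NO2(l) must end up as a product; scale by 2 for the 2 CH3NO2(l)): (-2)·(-709.1) = +1418.2 kJ/mol
Combining the equations, ΔH = (+285.8) + (-1343.0) + (-765.2) + (+1418.2) = -404.2 kJ/mol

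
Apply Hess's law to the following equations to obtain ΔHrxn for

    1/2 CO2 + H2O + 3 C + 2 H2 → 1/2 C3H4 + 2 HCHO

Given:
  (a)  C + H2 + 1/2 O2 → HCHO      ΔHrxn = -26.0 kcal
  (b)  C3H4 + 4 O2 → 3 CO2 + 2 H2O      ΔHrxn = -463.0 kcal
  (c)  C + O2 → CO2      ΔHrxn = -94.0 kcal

(a) × 2: (2)·(-26.0) = -52.0 kcal
(b) reversed and × 1/2: (-1/2)·(-463.0) = +231.5 kcal
(c) as written: -94.0 kcal
ΔHrxn = (2)·(-26.0) + (-1/2)·(-463.0) + (1)·(-94.0) = 85.5 kcal

ΔHrxn = 85.5 kcal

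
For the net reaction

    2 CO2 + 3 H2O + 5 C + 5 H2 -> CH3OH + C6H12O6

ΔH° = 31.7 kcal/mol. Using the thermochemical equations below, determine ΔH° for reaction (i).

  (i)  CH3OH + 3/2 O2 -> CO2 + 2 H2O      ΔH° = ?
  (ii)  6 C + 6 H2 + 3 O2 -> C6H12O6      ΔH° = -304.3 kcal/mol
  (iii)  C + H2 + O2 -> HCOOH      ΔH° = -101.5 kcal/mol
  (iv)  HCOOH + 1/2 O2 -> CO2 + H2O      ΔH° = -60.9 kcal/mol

ΔH° = -173.6 kcal/mol

(i) reversed: contributes −x
(ii) as written: -304.3 kcal/mol
(iii) reversed: +101.5 kcal/mol
(iv) reversed: +60.9 kcal/mol
+31.7 = (-304.3) + (+101.5) + (+60.9) − x
x = (+31.7 − (-141.9)) / (-1) = -173.6 kcal/mol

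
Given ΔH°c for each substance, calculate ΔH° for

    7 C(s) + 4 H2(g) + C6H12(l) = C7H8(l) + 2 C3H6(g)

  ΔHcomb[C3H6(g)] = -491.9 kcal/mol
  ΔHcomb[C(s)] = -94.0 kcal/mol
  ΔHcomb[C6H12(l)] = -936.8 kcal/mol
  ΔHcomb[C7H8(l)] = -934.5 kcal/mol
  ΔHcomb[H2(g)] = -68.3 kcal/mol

ΔH° = 50.3 kcal/mol

Using ΔH = Σ nΔHc°(reactants) − Σ nΔHc°(products):
= [7·(-94.0) + 4·(-68.3) + 1·(-936.8)] − [1·(-934.5) + 2·(-491.9)]
= 50.3 kcal/mol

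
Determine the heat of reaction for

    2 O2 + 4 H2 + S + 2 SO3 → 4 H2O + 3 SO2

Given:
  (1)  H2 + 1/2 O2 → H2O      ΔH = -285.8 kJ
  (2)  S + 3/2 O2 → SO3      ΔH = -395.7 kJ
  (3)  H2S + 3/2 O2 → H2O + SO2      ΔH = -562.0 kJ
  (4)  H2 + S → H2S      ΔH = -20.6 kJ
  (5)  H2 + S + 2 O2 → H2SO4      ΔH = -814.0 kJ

ΔH = -1242.2 kJ

(1) as written: -285.8 kJ
(2) reversed and × 2 (reverse to put SO3 on the reactant side; scale by 2 for the 2 SO3): (-2)·(-395.7) = +791.4 kJ
(3) × 3 (scale by 3 for the 3 SO2): (3)·(-562.0) = -1686.0 kJ
(4) × 3: (3)·(-20.6) = -61.8 kJ
(5): not needed (H2SO4 appears nowhere else).
ΔH = (1)·(-285.8) + (-2)·(-395.7) + (3)·(-562.0) + (3)·(-20.6) = -1242.2 kJ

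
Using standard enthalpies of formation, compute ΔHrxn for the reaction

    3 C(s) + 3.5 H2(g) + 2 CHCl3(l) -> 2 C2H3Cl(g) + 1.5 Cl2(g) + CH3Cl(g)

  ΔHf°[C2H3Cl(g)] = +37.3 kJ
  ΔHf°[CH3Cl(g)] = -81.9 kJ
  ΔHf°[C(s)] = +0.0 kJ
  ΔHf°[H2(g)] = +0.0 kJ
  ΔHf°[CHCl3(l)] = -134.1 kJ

ΔHrxn = 260.9 kJ

Products: 2·(+37.3) + 3/2·(+0.0) + 1·(-81.9) = -7.3
Reactants: 3·(+0.0) + 7/2·(+0.0) + 2·(-134.1) = -268.2
ΔHrxn = (-7.3) − (-268.2) = 260.9 kJ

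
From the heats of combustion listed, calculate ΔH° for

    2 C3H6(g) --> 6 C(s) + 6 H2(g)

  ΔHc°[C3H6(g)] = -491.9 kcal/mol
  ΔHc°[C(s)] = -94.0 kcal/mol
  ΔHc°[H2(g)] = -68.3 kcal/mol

Using ΔH = Σ nΔHc°(reactants) − Σ nΔHc°(products):
= [2·(-491.9)] − [6·(-94.0) + 6·(-68.3)]
= -10.0 kcal/mol

ΔH° = -10.0 kcal/mol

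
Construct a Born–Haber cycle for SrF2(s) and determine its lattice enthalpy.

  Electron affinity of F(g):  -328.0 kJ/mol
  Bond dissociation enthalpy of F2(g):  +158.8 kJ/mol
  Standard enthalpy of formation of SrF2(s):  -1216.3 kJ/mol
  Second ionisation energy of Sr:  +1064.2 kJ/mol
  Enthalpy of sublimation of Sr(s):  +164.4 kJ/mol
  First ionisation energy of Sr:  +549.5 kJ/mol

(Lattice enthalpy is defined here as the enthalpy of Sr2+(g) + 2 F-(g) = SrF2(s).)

U = -2497.2 kJ/mol

ΔHf° = 1·ΔHsub + 1·(ΣIE) + 1·D(F2) + 2·EA + U
-1216.3 = 1·(+164.4) + 1·(+1613.7) + 1·(+158.8) + 2·(-328.0) + U
U = -1216.3 − (+1280.9) = -2497.2 kJ/mol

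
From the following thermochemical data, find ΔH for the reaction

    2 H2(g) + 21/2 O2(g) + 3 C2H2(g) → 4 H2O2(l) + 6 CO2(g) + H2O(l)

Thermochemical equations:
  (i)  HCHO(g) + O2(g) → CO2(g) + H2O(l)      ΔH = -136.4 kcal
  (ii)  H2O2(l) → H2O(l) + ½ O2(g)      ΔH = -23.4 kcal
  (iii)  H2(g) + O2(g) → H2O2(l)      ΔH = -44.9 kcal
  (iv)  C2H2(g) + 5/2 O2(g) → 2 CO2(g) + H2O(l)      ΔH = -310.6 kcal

ΔH = -974.8 kcal

(i): not needed.
(ii) reversed and × 2: (-2)·(-23.4) = +46.8 kcal
(iii) × 2: (2)·(-44.9) = -89.8 kcal
(iv) × 3: (3)·(-310.6) = -931.8 kcal
By Hess's law, ΔH = (+46.8) + (-89.8) + (-931.8) = -974.8 kcal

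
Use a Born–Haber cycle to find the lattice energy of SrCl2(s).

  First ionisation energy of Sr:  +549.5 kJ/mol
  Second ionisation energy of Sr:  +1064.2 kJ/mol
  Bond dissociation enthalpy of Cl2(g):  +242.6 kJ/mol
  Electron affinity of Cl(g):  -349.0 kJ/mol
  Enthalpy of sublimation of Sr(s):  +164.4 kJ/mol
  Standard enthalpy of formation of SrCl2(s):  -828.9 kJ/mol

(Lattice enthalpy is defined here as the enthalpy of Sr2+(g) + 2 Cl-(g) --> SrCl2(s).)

ΔHf° = 1·ΔHsub + 1·(ΣIE) + 1·D(Cl2) + 2·EA + U
-828.9 = 1·(+164.4) + 1·(+1613.7) + 1·(+242.6) + 2·(-349.0) + U
U = -828.9 − (+1322.7) = -2151.6 kJ/mol

U = -2151.6 kJ/mol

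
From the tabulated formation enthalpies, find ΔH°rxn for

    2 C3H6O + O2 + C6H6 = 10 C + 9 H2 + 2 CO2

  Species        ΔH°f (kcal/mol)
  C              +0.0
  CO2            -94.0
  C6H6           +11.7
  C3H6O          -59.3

ΔH°rxn = -81.1 kcal/mol

ΔH°rxn = Σ nΔHf°(products) − Σ nΔHf°(reactants).
Products: 10·(+0.0) + 9·(+0.0) + 2·(-94.0) = -188.0
Reactants: 2·(-59.3) + 1·(+0.0) + 1·(+11.7) = -106.9
ΔH°rxn = (-188.0) − (-106.9) = -81.1 kcal/mol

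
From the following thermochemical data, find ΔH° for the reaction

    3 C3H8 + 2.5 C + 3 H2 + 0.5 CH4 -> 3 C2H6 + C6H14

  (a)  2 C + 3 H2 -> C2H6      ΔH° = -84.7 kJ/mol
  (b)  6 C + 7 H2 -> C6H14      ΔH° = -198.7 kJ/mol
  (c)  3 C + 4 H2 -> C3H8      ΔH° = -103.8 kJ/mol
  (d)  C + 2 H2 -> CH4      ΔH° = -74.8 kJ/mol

ΔH° = -104.0 kJ/mol

(a) × 3: (3)·(-84.7) = -254.1 kJ/mol
(b) as written: -198.7 kJ/mol
(c) reversed and × 3: (-3)·(-103.8) = +311.4 kJ/mol
(d) reversed and × 1/2: (-1/2)·(-74.8) = +37.4 kJ/mol
ΔH° = (-254.1) + (-198.7) + (+311.4) + (+37.4) = -104.0 kJ/mol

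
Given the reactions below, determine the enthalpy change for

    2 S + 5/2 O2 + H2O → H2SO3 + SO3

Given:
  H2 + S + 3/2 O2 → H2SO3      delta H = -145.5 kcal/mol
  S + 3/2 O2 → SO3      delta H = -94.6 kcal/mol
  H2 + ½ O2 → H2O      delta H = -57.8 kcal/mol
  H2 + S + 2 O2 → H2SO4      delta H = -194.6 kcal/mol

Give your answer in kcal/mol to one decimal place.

delta H = -182.3 kcal/mol

equation 1 as written: -145.5 kcal/mol
equation 2 as written: -94.6 kcal/mol
equation 3 reversed: +57.8 kcal/mol
equation 4: not needed.
Since enthalpy is a state function, delta H = (-145.5) + (-94.6) + (+57.8) = -182.3 kcal/mol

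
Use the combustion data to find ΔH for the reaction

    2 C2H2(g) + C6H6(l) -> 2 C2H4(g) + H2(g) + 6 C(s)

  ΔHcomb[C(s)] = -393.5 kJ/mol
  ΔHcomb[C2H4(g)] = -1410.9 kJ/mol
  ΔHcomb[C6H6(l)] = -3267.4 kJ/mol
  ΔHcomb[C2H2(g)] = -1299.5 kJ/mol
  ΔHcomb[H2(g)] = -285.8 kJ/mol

ΔH = -397.8 kJ/mol

With combustion enthalpies, reactants minus products:
= [2·(-1299.5) + 1·(-3267.4)] − [2·(-1410.9) + 1·(-285.8) + 6·(-393.5)]
= -397.8 kJ/mol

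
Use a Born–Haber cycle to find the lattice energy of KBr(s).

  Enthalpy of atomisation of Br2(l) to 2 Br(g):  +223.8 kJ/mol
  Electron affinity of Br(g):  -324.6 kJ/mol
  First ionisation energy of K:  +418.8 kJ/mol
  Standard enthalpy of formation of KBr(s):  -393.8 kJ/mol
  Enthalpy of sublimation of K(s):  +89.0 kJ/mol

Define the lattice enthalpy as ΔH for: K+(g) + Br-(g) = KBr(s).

U = -688.9 kJ/mol

ΔHf° = 1·ΔHsub + 1·(ΣIE) + 1/2·D(Br2) + 1·EA + U
-393.8 = 1·(+89.0) + 1·(+418.8) + 1/2·(+223.8) + 1·(-324.6) + U
U = -393.8 − (+295.1) = -688.9 kJ/mol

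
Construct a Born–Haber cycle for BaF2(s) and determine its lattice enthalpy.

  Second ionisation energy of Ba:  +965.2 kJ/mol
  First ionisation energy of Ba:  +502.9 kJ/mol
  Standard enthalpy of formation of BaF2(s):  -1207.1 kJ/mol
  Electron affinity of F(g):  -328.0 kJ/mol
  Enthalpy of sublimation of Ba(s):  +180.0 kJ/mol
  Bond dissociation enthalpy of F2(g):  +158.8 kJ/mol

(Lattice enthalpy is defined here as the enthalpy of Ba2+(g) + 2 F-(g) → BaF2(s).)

U = -2358.0 kJ/mol

ΔHf° = 1·ΔHsub + 1·(ΣIE) + 1·D(F2) + 2·EA + U
-1207.1 = 1·(+180.0) + 1·(+1468.1) + 1·(+158.8) + 2·(-328.0) + U
U = -1207.1 − (+1150.9) = -2358.0 kJ/mol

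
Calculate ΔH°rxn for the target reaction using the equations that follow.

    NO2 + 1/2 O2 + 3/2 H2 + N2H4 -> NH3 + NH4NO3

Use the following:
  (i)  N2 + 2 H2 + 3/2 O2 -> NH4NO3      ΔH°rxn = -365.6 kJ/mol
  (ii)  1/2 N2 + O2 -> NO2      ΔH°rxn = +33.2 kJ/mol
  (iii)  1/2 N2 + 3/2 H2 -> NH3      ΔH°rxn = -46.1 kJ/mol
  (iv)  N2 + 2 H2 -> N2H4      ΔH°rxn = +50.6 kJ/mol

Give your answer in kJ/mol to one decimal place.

(i) as written: -365.6 kJ/mol
(ii) reversed: -33.2 kJ/mol
(iii) as written: -46.1 kJ/mol
(iv) reversed: -50.6 kJ/mol
Combining the equations, ΔH°rxn = (-365.6) + (-33.2) + (-46.1) + (-50.6) = -495.5 kJ/mol

ΔH°rxn = -495.5 kJ/mol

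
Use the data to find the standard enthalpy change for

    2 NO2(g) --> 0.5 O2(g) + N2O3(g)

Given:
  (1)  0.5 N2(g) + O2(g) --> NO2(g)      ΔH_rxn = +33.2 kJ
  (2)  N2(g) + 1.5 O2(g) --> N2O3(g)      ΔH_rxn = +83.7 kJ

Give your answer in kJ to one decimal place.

ΔH_rxn = 17.3 kJ

(1) reversed and × 2 (reverse to put NO2(g) on the reactant side; ×2 to match 2 NO2(g) in the target): (-2)·(+33.2) = -66.4 kJ
(2) as written (N2O3(g) already on the product side): +83.7 kJ
ΔH_rxn = (-2)·(+33.2) + (1)·(+83.7) = 17.3 kJ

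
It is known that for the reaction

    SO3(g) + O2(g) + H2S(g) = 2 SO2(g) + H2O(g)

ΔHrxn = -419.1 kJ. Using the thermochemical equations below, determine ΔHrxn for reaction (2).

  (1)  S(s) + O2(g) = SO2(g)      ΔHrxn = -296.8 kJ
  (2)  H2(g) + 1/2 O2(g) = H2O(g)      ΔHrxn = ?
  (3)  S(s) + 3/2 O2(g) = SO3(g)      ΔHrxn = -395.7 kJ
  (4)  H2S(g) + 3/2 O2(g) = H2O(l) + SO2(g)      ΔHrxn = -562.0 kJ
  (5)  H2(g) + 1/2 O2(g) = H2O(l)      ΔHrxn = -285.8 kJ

(1) as written: -296.8 kJ
(2) as written: contributes x
(3) reversed: +395.7 kJ
(4) as written: -562.0 kJ
(5) reversed: +285.8 kJ
-419.1 = (-296.8) + (+395.7) + (-562.0) + (+285.8) + x
x = (-419.1 − (-177.3)) / (1) = -241.8 kJ

ΔHrxn = -241.8 kJ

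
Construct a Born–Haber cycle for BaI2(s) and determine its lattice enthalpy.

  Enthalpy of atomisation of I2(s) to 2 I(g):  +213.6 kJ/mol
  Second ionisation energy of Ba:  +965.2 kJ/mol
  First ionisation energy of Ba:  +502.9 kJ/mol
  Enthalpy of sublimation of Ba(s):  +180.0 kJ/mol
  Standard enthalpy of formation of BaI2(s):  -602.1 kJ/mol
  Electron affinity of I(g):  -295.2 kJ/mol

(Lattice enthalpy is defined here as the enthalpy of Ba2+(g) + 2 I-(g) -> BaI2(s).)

U = -1873.4 kJ/mol

ΔHf° = 1·ΔHsub + 1·(ΣIE) + 1·D(I2) + 2·EA + U
-602.1 = 1·(+180.0) + 1·(+1468.1) + 1·(+213.6) + 2·(-295.2) + U
U = -602.1 − (+1271.3) = -1873.4 kJ/mol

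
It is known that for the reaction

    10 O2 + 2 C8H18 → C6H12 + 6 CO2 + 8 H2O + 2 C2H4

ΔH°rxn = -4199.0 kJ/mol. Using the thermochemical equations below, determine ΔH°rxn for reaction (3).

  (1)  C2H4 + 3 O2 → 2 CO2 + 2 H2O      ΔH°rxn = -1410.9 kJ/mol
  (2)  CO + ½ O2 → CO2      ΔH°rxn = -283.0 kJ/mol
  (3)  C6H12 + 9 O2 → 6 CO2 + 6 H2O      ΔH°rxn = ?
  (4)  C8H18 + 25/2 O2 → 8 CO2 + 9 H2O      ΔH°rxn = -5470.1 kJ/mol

(1) reversed and × 2: (-2)·(-1410.9) = +2821.8 kJ/mol
(2): not needed.
(3) reversed: contributes −x
(4) × 2: (2)·(-5470.1) = -10940.2 kJ/mol
-4199.0 = (+2821.8) + (-10940.2) − x
x = (-4199.0 − (-8118.4)) / (-1) = -3919.4 kJ/mol

ΔH°rxn = -3919.4 kJ/mol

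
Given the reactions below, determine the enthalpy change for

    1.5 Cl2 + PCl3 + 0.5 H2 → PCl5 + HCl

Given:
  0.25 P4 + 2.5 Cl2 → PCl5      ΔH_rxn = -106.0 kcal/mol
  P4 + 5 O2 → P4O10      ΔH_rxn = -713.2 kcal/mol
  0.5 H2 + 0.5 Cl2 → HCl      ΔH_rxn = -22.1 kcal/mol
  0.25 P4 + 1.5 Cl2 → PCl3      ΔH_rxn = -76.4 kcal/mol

ΔH_rxn = -51.7 kcal/mol

equation 1 as written (PCl5 already on the product side): -106.0 kcal/mol
equation 2: not needed (P4O10 appears nowhere else).
equation 3 as written (HCl already on the product side): -22.1 kcal/mol
equation 4 reversed (PCl3 must end up as a reactant): +76.4 kcal/mol
Since enthalpy is a state function, ΔH_rxn = (1)·(-106.0) + (1)·(-22.1) + (-1)·(-76.4) = -51.7 kcal/mol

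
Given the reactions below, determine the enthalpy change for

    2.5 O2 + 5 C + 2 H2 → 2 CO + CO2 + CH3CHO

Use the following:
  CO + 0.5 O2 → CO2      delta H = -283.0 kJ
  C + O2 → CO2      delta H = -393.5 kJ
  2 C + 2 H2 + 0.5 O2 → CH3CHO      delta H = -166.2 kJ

delta H = -780.7 kJ

equation 1 reversed and × 2 (reverse to put CO on the product side; ×2 to match 2 CO in the target): (-2)·(-283.0) = +566.0 kJ
equation 2 × 3: (3)·(-393.5) = -1180.5 kJ
equation 3 as written (CH3CHO already on the product side): -166.2 kJ
By Hess's law, delta H = (+566.0) + (-1180.5) + (-166.2) = -780.7 kJ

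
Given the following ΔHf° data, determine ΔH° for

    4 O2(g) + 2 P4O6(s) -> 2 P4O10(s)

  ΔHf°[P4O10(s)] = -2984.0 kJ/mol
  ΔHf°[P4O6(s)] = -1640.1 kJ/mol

ΔH° = -2687.8 kJ/mol

ΔH°rxn = Σ nΔHf°(products) − Σ nΔHf°(reactants).
Products: 2·(-2984.0) = -5968.0
Reactants: 4·(+0.0) + 2·(-1640.1) = -3280.2
ΔH° = (-5968.0) − (-3280.2) = -2687.8 kJ/mol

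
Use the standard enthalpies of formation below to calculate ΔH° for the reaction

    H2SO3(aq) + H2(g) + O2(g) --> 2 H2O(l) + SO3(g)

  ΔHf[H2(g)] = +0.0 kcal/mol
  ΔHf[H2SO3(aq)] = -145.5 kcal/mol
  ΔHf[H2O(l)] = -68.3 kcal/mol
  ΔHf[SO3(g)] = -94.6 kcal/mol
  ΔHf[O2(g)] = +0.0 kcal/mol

ΔH° = -85.7 kcal/mol

ΔH°rxn = Σ nΔHf°(products) − Σ nΔHf°(reactants).
Products: 2·(-68.3) + 1·(-94.6) = -231.2
Reactants: 1·(-145.5) + 1·(+0.0) + 1·(+0.0) = -145.5
ΔH° = (-231.2) − (-145.5) = -85.7 kcal/mol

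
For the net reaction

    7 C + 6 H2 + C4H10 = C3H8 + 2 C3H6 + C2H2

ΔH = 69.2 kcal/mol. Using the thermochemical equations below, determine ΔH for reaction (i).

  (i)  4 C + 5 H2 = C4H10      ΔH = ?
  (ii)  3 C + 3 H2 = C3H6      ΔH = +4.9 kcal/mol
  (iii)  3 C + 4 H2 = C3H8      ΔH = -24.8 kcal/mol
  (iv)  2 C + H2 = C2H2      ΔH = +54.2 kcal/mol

ΔH = -30.0 kcal/mol

(i) reversed: contributes −x
(ii) × 2: (2)·(+4.9) = +9.8 kcal/mol
(iii) as written: -24.8 kcal/mol
(iv) as written: +54.2 kcal/mol
+69.2 = (+9.8) + (-24.8) + (+54.2) − x
x = (+69.2 − (+39.2)) / (-1) = -30.0 kcal/mol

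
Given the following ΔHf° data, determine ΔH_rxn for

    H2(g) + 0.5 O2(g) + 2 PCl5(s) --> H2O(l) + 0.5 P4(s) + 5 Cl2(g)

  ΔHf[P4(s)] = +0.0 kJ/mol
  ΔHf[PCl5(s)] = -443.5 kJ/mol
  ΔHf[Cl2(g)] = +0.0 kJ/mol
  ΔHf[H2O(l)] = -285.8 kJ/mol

ΔH_rxn = 601.2 kJ/mol

Products: 1·(-285.8) + 1/2·(+0.0) + 5·(+0.0) = -285.8
Reactants: 1·(+0.0) + 1/2·(+0.0) + 2·(-443.5) = -887.0
ΔH_rxn = (-285.8) − (-887.0) = 601.2 kJ/mol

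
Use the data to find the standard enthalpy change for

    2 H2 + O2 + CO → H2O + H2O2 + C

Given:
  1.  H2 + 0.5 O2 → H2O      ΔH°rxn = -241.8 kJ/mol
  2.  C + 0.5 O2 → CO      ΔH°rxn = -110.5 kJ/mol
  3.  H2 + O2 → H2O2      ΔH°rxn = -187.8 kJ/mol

eq. 1 as written: -241.8 kJ/mol
eq. 2 reversed: +110.5 kJ/mol
eq. 3 as written: -187.8 kJ/mol
ΔH°rxn = (-241.8) + (+110.5) + (-187.8) = -319.1 kJ/mol

ΔH°rxn = -319.1 kJ/mol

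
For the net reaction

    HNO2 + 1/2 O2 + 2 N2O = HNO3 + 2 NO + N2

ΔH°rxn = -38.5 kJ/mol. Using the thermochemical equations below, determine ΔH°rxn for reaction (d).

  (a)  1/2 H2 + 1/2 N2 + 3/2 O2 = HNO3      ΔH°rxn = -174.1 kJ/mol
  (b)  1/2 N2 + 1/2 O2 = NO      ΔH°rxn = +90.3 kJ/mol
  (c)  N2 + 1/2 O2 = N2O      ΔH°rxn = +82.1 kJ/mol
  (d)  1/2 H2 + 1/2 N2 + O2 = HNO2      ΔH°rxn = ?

(a) as written (HNO3 already on the product side): -174.1 kJ/mol
(b) × 2 (scale by 2 for the 2 NO): (2)·(+90.3) = +180.6 kJ/mol
(c) reversed and × 2 (reverse to put N2O on the reactant side; scale by 2 for the 2 N2O): (-2)·(+82.1) = -164.2 kJ/mol
(d) reversed (reverse to put HNO2 on the reactant side): contributes −x
-38.5 = (-174.1) + (+180.6) + (-164.2) − x
x = (-38.5 − (-157.7)) / (-1) = -119.2 kJ/mol

ΔH°rxn = -119.2 kJ/mol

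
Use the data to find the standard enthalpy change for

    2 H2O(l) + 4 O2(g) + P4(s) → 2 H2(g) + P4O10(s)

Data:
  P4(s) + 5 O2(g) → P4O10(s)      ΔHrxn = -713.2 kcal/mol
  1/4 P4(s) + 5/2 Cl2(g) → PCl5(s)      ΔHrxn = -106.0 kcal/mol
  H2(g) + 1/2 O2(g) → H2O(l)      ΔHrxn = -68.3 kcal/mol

ΔHrxn = -576.6 kcal/mol

equation 1 as written (P4O10(s) already on the product side): -713.2 kcal/mol
equation 2: not needed (PCl5(s) appears nowhere else).
equation 3 reversed and × 2 (H2O(l) must end up as a reactant; ×2 to match 2 H2O(l) in the target): (-2)·(-68.3) = +136.6 kcal/mol
ΔHrxn = (-713.2) + (+136.6) = -576.6 kcal/mol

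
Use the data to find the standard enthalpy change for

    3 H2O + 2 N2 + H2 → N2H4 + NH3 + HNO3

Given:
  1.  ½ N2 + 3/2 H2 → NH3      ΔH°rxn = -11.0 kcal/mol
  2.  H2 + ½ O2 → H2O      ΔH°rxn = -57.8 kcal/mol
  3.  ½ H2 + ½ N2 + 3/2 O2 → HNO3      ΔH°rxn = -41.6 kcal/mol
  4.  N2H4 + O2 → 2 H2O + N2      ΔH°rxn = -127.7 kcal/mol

ΔH°rxn = 132.9 kcal/mol

eq. 1 as written (NH3 already on the product side): -11.0 kcal/mol
eq. 2 reversed: +57.8 kcal/mol
eq. 3 as written (HNO3 already on the product side): -41.6 kcal/mol
eq. 4 reversed (reverse to put N2H4 on the product side): +127.7 kcal/mol
By Hess's law, ΔH°rxn = (-11.0) + (+57.8) + (-41.6) + (+127.7) = 132.9 kcal/mol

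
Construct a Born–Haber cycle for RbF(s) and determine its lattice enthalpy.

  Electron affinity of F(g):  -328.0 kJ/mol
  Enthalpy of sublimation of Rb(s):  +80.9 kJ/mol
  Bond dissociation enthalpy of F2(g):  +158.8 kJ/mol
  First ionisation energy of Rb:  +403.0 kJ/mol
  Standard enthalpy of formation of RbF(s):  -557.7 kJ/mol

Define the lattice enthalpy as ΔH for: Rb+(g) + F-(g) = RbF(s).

ΔHf° = 1·ΔHsub + 1·(ΣIE) + 1/2·D(F2) + 1·EA + U
-557.7 = 1·(+80.9) + 1·(+403.0) + 1/2·(+158.8) + 1·(-328.0) + U
U = -557.7 − (+235.3) = -793.0 kJ/mol

U = -793.0 kJ/mol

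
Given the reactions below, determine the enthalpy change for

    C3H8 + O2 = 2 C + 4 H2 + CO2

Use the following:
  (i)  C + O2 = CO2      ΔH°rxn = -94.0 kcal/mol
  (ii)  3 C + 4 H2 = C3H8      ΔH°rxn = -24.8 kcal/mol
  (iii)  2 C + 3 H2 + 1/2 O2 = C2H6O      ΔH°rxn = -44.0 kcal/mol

(i) as written (CO2 already on the product side): -94.0 kcal/mol
(ii) reversed (C3H8 must end up as a reactant): +24.8 kcal/mol
(iii): not needed (C2H6O appears nowhere else).
Summing the manipulated equations, ΔH°rxn = (1)·(-94.0) + (-1)·(-24.8) = -69.2 kcal/mol

ΔH°rxn = -69.2 kcal/mol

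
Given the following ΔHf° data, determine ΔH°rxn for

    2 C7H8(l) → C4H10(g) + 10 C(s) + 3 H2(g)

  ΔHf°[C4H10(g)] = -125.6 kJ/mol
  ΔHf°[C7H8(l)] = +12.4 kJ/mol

Products: 1·(-125.6) + 10·(+0.0) + 3·(+0.0) = -125.6
Reactants: 2·(+12.4) = +24.8
ΔH°rxn = (-125.6) − (+24.8) = -150.4 kJ/mol

ΔH°rxn = -150.4 kJ/mol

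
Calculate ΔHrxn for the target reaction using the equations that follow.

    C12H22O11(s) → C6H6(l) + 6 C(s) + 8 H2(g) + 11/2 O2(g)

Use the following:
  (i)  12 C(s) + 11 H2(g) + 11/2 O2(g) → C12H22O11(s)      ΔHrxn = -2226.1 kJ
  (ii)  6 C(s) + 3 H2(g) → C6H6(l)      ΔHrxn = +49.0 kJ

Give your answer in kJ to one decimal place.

ΔHrxn = 2275.1 kJ

(i) reversed: +2226.1 kJ
(ii) as written: +49.0 kJ
ΔHrxn = (-1)·(-2226.1) + (1)·(+49.0) = 2275.1 kJ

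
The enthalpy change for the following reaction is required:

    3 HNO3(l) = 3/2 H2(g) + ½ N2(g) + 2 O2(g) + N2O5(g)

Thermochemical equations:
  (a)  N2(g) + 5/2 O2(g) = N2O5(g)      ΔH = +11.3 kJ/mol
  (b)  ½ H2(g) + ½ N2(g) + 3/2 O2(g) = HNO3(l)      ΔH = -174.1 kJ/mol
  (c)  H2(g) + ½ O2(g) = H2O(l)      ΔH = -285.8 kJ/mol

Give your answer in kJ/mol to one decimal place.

ΔH = 533.6 kJ/mol

(a) as written: +11.3 kJ/mol
(b) reversed and × 3: (-3)·(-174.1) = +522.3 kJ/mol
(c): not needed.
Combining the equations, ΔH = (+11.3) + (+522.3) = 533.6 kJ/mol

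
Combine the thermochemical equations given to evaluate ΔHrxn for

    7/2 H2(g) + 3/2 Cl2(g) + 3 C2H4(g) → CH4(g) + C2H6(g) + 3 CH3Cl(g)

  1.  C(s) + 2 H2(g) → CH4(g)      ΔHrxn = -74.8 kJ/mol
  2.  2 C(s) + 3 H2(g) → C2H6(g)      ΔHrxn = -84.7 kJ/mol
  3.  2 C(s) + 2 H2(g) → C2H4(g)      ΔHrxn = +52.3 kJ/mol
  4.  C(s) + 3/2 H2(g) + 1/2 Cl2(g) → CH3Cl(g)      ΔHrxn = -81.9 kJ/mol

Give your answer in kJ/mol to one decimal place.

ΔHrxn = -562.1 kJ/mol

eq. 1 as written (CH4(g) already on the product side): -74.8 kJ/mol
eq. 2 as written (C2H6(g) already on the product side): -84.7 kJ/mol
eq. 3 reversed and × 3 (reverse to put C2H4(g) on the reactant side; scale by 3 for the 3 C2H4(g)): (-3)·(+52.3) = -156.9 kJ/mol
eq. 4 × 3 (×3 to match 3 CH3Cl(g) in the target): (3)·(-81.9) = -245.7 kJ/mol
ΔHrxn = (-74.8) + (-84.7) + (-156.9) + (-245.7) = -562.1 kJ/mol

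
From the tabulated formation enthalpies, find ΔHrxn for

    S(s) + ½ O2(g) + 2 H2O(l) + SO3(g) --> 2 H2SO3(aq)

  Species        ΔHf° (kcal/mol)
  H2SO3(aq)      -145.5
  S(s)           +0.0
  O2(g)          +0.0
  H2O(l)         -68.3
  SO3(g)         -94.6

ΔHrxn = -59.8 kcal/mol

Products: 2·(-145.5) = -291.0
Reactants: 1·(+0.0) + 1/2·(+0.0) + 2·(-68.3) + 1·(-94.6) = -231.2
ΔHrxn = (-291.0) − (-231.2) = -59.8 kcal/mol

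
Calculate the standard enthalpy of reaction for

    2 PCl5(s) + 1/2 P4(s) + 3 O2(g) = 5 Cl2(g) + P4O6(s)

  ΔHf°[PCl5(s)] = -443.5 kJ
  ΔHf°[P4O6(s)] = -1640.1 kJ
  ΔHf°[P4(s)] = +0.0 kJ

ΔHrxn = -753.1 kJ

Products: 5·(+0.0) + 1·(-1640.1) = -1640.1
Reactants: 2·(-443.5) + 1/2·(+0.0) + 3·(+0.0) = -887.0
ΔHrxn = (-1640.1) − (-887.0) = -753.1 kJ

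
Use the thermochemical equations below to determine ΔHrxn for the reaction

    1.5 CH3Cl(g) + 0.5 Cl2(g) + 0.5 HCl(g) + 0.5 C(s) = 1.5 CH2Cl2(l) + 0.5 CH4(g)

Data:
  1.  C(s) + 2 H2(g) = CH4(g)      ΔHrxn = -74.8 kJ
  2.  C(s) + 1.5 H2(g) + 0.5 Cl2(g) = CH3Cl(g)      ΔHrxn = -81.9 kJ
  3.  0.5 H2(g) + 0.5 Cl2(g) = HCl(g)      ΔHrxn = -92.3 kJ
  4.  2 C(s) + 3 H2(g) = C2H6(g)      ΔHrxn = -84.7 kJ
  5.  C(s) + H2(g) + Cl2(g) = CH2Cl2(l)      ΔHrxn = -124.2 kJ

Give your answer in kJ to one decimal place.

ΔHrxn = -54.7 kJ

eq. 1 × 1/2 (scale by 1/2 for the 1/2 CH4(g)): (1/2)·(-74.8) = -37.4 kJ
eq. 2 reversed and × 3/2 (CH3Cl(g) must end up as a reactant; scale by 3/2 for the 3/2 CH3Cl(g)): (-3/2)·(-81.9) = +122.85 kJ
eq. 3 reversed and × 1/2 (reverse to put HCl(g) on the reactant side; scale by 1/2 for the 1/2 HCl(g)): (-1/2)·(-92.3) = +46.15 kJ
eq. 4: not needed (C2H6(g) appears nowhere else).
eq. 5 × 3/2 (×3/2 to match 3/2 CH2Cl2(l) in the target): (3/2)·(-124.2) = -186.3 kJ
ΔHrxn = (-37.4) + (+122.85) + (+46.15) + (-186.3) = -54.7 kJ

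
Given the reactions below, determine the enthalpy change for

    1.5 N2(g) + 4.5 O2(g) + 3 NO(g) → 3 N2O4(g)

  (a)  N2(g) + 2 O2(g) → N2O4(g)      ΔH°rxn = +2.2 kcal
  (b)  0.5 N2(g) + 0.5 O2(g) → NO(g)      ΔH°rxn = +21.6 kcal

ΔH°rxn = -58.2 kcal

(a) × 3: (3)·(+2.2) = +6.6 kcal
(b) reversed and × 3: (-3)·(+21.6) = -64.8 kcal
ΔH°rxn = (3)·(+2.2) + (-3)·(+21.6) = -58.2 kcal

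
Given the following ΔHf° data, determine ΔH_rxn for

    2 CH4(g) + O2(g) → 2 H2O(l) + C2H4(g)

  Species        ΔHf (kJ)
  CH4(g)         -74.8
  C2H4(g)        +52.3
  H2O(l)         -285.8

ΔH_rxn = -369.7 kJ

Products: 2·(-285.8) + 1·(+52.3) = -519.3
Reactants: 2·(-74.8) + 1·(+0.0) = -149.6
ΔH_rxn = (-519.3) − (-149.6) = -369.7 kJ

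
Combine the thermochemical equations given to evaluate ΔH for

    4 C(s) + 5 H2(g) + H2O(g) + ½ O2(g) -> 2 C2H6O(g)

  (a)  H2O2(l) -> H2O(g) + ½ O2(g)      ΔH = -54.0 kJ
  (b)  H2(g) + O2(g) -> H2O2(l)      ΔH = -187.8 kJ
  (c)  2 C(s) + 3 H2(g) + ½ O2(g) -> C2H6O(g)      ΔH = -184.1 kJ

(a) reversed: +54.0 kJ
(b) reversed: +187.8 kJ
(c) × 2: (2)·(-184.1) = -368.2 kJ
Summing the manipulated equations, ΔH = (+54.0) + (+187.8) + (-368.2) = -126.4 kJ

ΔH = -126.4 kJ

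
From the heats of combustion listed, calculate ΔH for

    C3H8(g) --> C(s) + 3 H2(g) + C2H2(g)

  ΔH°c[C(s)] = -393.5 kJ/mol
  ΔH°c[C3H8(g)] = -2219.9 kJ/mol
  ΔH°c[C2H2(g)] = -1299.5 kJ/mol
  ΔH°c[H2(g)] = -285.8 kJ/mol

With combustion enthalpies, reactants minus products:
= [1·(-2219.9)] − [1·(-393.5) + 3·(-285.8) + 1·(-1299.5)]
= 330.5 kJ/mol

ΔH = 330.5 kJ/mol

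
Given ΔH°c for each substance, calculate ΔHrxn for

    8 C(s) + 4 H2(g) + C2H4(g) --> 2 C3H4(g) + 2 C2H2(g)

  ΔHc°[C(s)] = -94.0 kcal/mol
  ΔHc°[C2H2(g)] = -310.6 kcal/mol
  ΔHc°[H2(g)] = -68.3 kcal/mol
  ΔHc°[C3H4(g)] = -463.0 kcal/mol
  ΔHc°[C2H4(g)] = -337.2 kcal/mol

Using ΔH = Σ nΔHc°(reactants) − Σ nΔHc°(products):
= [8·(-94.0) + 4·(-68.3) + 1·(-337.2)] − [2·(-463.0) + 2·(-310.6)]
= 184.8 kcal/mol

ΔHrxn = 184.8 kcal/mol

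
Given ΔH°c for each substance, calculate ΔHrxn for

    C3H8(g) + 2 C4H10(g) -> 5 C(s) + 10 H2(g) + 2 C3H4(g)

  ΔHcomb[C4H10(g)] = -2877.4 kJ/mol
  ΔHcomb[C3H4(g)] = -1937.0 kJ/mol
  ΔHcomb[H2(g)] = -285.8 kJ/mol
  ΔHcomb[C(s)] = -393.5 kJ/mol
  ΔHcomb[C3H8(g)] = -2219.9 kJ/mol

Using ΔH = Σ nΔHc°(reactants) − Σ nΔHc°(products):
= [1·(-2219.9) + 2·(-2877.4)] − [5·(-393.5) + 10·(-285.8) + 2·(-1937.0)]
= 724.8 kJ/mol

ΔHrxn = 724.8 kJ/mol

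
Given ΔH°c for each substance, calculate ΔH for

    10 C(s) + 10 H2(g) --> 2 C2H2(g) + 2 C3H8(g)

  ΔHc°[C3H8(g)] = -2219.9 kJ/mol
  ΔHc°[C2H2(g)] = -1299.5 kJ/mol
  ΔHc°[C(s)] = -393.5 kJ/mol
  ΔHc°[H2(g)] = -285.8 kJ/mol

With combustion enthalpies, reactants minus products:
= [10·(-393.5) + 10·(-285.8)] − [2·(-1299.5) + 2·(-2219.9)]
= 245.8 kJ/mol

ΔH = 245.8 kJ/mol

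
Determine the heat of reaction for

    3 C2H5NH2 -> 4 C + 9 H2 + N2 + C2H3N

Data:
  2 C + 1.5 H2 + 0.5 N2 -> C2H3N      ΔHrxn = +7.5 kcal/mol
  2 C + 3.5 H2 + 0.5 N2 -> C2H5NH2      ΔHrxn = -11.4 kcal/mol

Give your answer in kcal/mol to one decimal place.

ΔHrxn = 41.7 kcal/mol

equation 1 as written (C2H3N already on the product side): +7.5 kcal/mol
equation 2 reversed and × 3 (C2H5NH2 must end up as a reactant; ×3 to match 3 C2H5NH2 in the target): (-3)·(-11.4) = +34.2 kcal/mol
Summing the manipulated equations, ΔHrxn = (+7.5) + (+34.2) = 41.7 kcal/mol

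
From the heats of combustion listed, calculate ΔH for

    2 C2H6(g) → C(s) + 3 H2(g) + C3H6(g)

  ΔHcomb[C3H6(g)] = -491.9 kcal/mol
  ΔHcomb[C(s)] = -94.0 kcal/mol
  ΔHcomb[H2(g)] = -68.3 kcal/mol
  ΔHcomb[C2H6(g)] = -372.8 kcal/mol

ΔH = 45.2 kcal/mol

Using ΔH = Σ nΔHc°(reactants) − Σ nΔHc°(products):
= [2·(-372.8)] − [1·(-94.0) + 3·(-68.3) + 1·(-491.9)]
= 45.2 kcal/mol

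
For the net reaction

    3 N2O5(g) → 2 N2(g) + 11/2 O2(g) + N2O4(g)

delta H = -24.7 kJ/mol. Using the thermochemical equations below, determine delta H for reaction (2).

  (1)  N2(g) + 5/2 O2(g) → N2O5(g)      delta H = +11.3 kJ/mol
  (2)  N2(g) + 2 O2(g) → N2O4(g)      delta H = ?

delta H = 9.2 kJ/mol

(1) reversed and × 3 (reverse to put N2O5(g) on the reactant side; ×3 to match 3 N2O5(g) in the target): (-3)·(+11.3) = -33.9 kJ/mol
(2) as written (N2O4(g) already on the product side): contributes x
-24.7 = (-33.9) + x
x = (-24.7 − (-33.9)) / (1) = 9.2 kJ/mol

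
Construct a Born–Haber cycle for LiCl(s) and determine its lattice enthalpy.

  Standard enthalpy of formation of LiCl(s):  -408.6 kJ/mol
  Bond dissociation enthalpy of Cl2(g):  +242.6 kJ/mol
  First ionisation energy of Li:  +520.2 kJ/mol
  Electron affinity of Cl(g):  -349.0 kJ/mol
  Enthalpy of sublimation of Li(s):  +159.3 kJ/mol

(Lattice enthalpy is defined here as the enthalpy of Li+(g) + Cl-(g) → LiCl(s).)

ΔHf° = 1·ΔHsub + 1·(ΣIE) + 1/2·D(Cl2) + 1·EA + U
-408.6 = 1·(+159.3) + 1·(+520.2) + 1/2·(+242.6) + 1·(-349.0) + U
U = -408.6 − (+451.8) = -860.4 kJ/mol

U = -860.4 kJ/mol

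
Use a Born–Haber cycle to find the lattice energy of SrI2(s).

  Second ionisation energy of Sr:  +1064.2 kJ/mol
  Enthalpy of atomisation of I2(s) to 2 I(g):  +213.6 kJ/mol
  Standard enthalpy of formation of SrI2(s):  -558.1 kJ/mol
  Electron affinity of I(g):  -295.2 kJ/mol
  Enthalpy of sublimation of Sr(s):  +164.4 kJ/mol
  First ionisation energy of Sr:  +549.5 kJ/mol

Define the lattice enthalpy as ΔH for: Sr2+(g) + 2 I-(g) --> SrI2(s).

ΔHf° = 1·ΔHsub + 1·(ΣIE) + 1·D(I2) + 2·EA + U
-558.1 = 1·(+164.4) + 1·(+1613.7) + 1·(+213.6) + 2·(-295.2) + U
U = -558.1 − (+1401.3) = -1959.4 kJ/mol

U = -1959.4 kJ/mol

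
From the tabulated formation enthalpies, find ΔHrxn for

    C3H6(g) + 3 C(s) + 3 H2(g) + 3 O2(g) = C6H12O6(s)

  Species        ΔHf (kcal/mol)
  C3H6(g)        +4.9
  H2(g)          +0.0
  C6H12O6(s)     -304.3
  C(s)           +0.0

ΔHrxn = -309.2 kcal/mol

ΔH°rxn = Σ nΔHf°(products) − Σ nΔHf°(reactants).
Products: 1·(-304.3) = -304.3
Reactants: 1·(+4.9) + 3·(+0.0) + 3·(+0.0) + 3·(+0.0) = +4.9
ΔHrxn = (-304.3) − (+4.9) = -309.2 kcal/mol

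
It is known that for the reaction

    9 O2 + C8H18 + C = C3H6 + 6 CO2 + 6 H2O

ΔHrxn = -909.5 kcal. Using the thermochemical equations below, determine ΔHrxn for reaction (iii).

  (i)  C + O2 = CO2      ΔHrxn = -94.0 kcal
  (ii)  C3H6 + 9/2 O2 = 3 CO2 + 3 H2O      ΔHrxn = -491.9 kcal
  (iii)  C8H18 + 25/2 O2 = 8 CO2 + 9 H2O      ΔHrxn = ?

(i) as written: -94.0 kcal
(ii) reversed: +491.9 kcal
(iii) as written: contributes x
-909.5 = (-94.0) + (+491.9) + x
x = (-909.5 − (+397.9)) / (1) = -1307.4 kcal

ΔHrxn = -1307.4 kcal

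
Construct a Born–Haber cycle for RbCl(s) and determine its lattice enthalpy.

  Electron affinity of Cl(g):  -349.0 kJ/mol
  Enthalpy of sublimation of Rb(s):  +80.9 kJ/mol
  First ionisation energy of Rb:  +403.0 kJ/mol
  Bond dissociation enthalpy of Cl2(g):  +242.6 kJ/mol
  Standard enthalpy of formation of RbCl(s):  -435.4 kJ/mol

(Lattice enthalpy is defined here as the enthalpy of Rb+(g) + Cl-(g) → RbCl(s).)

U = -691.6 kJ/mol

ΔHf° = 1·ΔHsub + 1·(ΣIE) + 1/2·D(Cl2) + 1·EA + U
-435.4 = 1·(+80.9) + 1·(+403.0) + 1/2·(+242.6) + 1·(-349.0) + U
U = -435.4 − (+256.2) = -691.6 kJ/mol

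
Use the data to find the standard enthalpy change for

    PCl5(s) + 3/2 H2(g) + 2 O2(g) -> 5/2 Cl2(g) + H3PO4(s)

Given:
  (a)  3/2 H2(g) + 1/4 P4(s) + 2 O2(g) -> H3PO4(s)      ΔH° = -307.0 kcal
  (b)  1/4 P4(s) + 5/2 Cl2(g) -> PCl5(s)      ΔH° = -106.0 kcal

(a) as written: -307.0 kcal
(b) reversed: +106.0 kcal
Since enthalpy is a state function, ΔH° = (-307.0) + (+106.0) = -201.0 kcal

ΔH° = -201.0 kcal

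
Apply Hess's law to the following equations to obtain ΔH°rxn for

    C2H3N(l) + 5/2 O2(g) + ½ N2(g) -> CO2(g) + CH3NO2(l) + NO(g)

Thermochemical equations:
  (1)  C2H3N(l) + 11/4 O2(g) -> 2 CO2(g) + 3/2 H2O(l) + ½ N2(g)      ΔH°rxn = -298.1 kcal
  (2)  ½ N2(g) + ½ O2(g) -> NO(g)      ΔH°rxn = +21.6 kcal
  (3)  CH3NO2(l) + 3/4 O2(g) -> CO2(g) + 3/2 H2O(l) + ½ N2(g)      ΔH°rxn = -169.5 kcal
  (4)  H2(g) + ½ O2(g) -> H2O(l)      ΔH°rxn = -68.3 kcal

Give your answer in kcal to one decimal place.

ΔH°rxn = -107.0 kcal

(1) as written (C2H3N(l) already on the reactant side): -298.1 kcal
(2) as written (NO(g) already on the product side): +21.6 kcal
(3) reversed (reverse to put CH3NO2(l) on the product side): +169.5 kcal
(4): not needed (H2(g) appears nowhere else).
Combining the equations, ΔH°rxn = (1)·(-298.1) + (1)·(+21.6) + (-1)·(-169.5) = -107.0 kcal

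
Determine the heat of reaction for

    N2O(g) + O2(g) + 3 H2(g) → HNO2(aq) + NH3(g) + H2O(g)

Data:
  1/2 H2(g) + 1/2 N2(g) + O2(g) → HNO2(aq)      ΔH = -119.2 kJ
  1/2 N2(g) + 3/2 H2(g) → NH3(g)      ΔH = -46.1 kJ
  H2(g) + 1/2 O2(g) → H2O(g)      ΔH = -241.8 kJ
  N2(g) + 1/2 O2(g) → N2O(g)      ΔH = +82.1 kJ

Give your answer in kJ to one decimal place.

equation 1 as written (HNO2(aq) already on the product side): -119.2 kJ
equation 2 as written (NH3(g) already on the product side): -46.1 kJ
equation 3 as written (H2O(g) already on the product side): -241.8 kJ
equation 4 reversed (N2O(g) must end up as a reactant): -82.1 kJ
ΔH = (-119.2) + (-46.1) + (-241.8) + (-82.1) = -489.2 kJ

ΔH = -489.2 kJ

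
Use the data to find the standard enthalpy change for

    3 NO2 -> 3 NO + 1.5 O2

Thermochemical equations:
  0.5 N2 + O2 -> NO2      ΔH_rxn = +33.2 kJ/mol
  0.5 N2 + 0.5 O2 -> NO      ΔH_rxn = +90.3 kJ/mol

equation 1 reversed and × 3 (NO2 must end up as a reactant; ×3 to match 3 NO2 in the target): (-3)·(+33.2) = -99.6 kJ/mol
equation 2 × 3 (scale by 3 for the 3 NO): (3)·(+90.3) = +270.9 kJ/mol
ΔH_rxn = (-3)·(+33.2) + (3)·(+90.3) = 171.3 kJ/mol

ΔH_rxn = 171.3 kJ/mol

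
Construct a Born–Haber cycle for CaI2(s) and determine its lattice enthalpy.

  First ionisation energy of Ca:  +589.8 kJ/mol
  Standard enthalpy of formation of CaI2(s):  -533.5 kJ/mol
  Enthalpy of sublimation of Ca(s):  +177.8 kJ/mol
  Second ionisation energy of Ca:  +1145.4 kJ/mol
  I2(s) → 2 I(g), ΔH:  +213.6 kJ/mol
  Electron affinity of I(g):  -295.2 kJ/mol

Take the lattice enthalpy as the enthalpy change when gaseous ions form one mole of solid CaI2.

U = -2069.7 kJ/mol

ΔHf° = 1·ΔHsub + 1·(ΣIE) + 1·D(I2) + 2·EA + U
-533.5 = 1·(+177.8) + 1·(+1735.2) + 1·(+213.6) + 2·(-295.2) + U
U = -533.5 − (+1536.2) = -2069.7 kJ/mol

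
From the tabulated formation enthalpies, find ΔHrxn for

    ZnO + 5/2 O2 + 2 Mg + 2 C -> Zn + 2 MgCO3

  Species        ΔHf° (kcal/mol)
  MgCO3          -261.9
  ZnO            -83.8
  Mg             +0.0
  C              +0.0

Products: 1·(+0.0) + 2·(-261.9) = -523.8
Reactants: 1·(-83.8) + 5/2·(+0.0) + 2·(+0.0) + 2·(+0.0) = -83.8
ΔHrxn = (-523.8) − (-83.8) = -440.0 kcal/mol

ΔHrxn = -440.0 kcal/mol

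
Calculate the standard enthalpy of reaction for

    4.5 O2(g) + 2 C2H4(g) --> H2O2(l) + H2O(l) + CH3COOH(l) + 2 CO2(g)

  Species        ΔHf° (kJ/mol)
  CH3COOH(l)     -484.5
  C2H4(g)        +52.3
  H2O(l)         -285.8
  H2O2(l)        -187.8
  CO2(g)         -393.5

Products: 1·(-187.8) + 1·(-285.8) + 1·(-484.5) + 2·(-393.5) = -1745.1
Reactants: 9/2·(+0.0) + 2·(+52.3) = +104.6
ΔH° = (-1745.1) − (+104.6) = -1849.7 kJ/mol

ΔH° = -1849.7 kJ/mol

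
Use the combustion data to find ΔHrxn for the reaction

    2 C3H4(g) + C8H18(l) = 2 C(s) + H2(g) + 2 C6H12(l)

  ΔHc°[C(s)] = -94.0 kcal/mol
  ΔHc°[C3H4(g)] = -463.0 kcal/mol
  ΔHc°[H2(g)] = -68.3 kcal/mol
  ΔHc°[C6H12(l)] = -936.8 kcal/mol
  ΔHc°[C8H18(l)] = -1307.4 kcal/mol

ΔHrxn = -103.5 kcal/mol

Using ΔH = Σ nΔHc°(reactants) − Σ nΔHc°(products):
= [2·(-463.0) + 1·(-1307.4)] − [2·(-94.0) + 1·(-68.3) + 2·(-936.8)]
= -103.5 kcal/mol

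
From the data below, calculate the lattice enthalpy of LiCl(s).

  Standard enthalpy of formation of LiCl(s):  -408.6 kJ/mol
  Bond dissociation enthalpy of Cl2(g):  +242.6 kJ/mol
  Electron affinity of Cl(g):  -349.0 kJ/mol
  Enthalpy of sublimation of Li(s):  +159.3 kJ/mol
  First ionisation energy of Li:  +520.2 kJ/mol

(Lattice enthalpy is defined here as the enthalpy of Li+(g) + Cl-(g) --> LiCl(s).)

U = -860.4 kJ/mol

ΔHf° = 1·ΔHsub + 1·(ΣIE) + 1/2·D(Cl2) + 1·EA + U
-408.6 = 1·(+159.3) + 1·(+520.2) + 1/2·(+242.6) + 1·(-349.0) + U
U = -408.6 − (+451.8) = -860.4 kJ/mol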